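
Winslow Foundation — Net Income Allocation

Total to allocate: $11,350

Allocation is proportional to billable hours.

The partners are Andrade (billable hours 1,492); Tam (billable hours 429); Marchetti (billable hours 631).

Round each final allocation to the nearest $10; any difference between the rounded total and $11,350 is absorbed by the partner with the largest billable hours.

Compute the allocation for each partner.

Andrade: $6,630 | Tam: $1,910 | Marchetti: $2,810

Total billable hours = 2,552.
Raw shares: Andrade 1,492/2,552 × $11,350 = 6,635.66; Tam 429/2,552 × $11,350 = 1,907.97; Marchetti 631/2,552 × $11,350 = 2,806.37.
After rounding ($10): Andrade $6,640; Tam $1,910; Marchetti $2,810. Sum = $11,360.
Difference $11,350 − $11,360 = −$10 applied to largest billable hours (Andrade): Andrade becomes $6,630.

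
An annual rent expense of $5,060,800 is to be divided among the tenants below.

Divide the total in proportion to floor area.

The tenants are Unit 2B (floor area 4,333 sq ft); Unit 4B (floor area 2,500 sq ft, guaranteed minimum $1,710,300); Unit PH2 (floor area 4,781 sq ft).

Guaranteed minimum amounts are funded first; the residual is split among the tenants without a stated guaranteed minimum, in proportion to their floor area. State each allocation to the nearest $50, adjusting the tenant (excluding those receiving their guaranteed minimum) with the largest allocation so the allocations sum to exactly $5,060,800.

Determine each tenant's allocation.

Fund the minimums — Unit 4B $1,710,300. Residual $3,350,500.
Residual split over remaining floor area 9,114: Unit 2B 1,592,902.84 → $1,592,900; Unit PH2 1,757,597.16 → $1,757,600.

Unit 2B: $1,592,900; Unit 4B: $1,710,300; Unit PH2: $1,757,600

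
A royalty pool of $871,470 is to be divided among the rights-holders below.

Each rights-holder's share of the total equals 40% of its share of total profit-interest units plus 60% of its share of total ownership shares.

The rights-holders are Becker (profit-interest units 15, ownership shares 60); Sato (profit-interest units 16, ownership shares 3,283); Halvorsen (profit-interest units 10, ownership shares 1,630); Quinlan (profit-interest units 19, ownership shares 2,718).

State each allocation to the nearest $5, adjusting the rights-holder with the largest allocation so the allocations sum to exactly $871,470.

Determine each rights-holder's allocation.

Becker: $91,225 | Sato: $316,155 | Halvorsen: $168,915 | Quinlan: $295,175

Totals — profit-interest units 60, ownership shares 7,691.
Combined weights (40% profit-interest units + 60% ownership shares): Becker 0.1047; Sato 0.3628; Halvorsen 0.1938; Quinlan 0.3387.
Proportional shares: Becker 91,226.17; Sato 316,155.55; Halvorsen 168,915.53; Quinlan 295,172.74.
After rounding ($5): Becker $91,225; Sato $316,155; Halvorsen $168,915; Quinlan $295,175. Sum = $871,470.
No rounding difference to absorb.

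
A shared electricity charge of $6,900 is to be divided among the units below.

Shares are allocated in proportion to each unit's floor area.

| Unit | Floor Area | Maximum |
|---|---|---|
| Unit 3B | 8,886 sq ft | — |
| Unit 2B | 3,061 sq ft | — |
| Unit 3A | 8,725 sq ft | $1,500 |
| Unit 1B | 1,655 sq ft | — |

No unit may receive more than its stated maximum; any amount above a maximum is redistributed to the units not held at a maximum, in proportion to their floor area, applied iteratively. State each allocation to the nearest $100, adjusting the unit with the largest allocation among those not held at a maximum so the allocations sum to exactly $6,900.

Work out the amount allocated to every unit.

Total floor area = 22,327.
Pro-rata shares before constraints: Unit 3B 2,746.15; Unit 2B 945.98; Unit 3A 2,696.40; Unit 1B 511.47.
Capped: Unit 3A ($1,500); remaining pool $5,400 reallocated over remaining floor area 13,602.
Remaining shares: Unit 3B 3,527.75 → $3,500; Unit 2B 1,215.22 → $1,200; Unit 1B 657.04 → $700.

Unit 3B: $3,500 · Unit 2B: $1,200 · Unit 3A: $1,500 · Unit 1B: $700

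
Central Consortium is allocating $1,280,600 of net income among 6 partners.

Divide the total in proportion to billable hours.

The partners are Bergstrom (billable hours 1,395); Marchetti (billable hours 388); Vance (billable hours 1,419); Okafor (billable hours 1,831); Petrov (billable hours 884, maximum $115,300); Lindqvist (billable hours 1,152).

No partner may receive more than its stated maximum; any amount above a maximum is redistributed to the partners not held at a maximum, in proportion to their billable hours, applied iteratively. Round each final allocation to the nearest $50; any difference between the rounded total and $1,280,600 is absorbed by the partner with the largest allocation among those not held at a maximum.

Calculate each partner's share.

Bergstrom: $262,850 · Marchetti: $73,100 · Vance: $267,350 · Okafor: $344,950 · Petrov: $115,300 · Lindqvist: $217,050

Billable hours total: 7,069.
Pro-rata shares before constraints: Bergstrom 252,714.25; Marchetti 70,288.98; Vance 257,062.02; Okafor 331,698.77; Petrov 160,142.93; Lindqvist 208,693.05.
Capped: Petrov ($115,300); balance $1,165,300 reallocated over remaining billable hours 6,185.
Redistributed shares: Bergstrom 262,828.38 → $262,850; Marchetti 73,102.09 → $73,100; Vance 267,350.15 → $267,350; Okafor 344,974.02 → $344,950; Lindqvist 217,045.37 → $217,050.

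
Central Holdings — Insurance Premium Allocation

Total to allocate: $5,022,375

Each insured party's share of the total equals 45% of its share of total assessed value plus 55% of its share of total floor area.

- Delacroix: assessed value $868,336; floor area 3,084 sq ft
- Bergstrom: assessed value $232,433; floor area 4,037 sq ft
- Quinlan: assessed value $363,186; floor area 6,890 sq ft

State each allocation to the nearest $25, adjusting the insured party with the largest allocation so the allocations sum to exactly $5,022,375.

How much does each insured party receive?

Totals — assessed value 1,463,955, floor area 14,011.
Combined weights (45% assessed value + 55% floor area): Delacroix 0.3880; Bergstrom 0.2299; Quinlan 0.3821.
Raw shares: Delacroix 1,948,564.90; Bergstrom 1,154,737.83; Quinlan 1,919,072.26.
At nearest $25: Delacroix $1,948,575; Bergstrom $1,154,750; Quinlan $1,919,075. Sum = $5,022,400.
Difference $5,022,375 − $5,022,400 = −$25 applied to largest allocation (Delacroix): Delacroix becomes $1,948,550.

Delacroix: $1,948,550; Bergstrom: $1,154,750; Quinlan: $1,919,075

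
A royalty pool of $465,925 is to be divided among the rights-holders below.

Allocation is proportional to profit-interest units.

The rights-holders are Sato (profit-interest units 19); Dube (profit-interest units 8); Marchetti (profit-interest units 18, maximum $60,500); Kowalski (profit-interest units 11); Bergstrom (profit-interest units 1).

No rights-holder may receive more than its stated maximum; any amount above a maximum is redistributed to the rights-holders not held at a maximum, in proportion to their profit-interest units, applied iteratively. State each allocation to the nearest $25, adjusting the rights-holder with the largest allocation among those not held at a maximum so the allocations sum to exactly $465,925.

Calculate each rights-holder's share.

Total profit-interest units = 57.
Pro-rata shares before constraints: Sato 155,308.33; Dube 65,392.98; Marchetti 147,134.21; Kowalski 89,915.35; Bergstrom 8,174.12.
Capped: Marchetti ($60,500); remaining pool $405,425 reallocated over remaining profit-interest units 39.
Remaining shares: Sato 197,514.74 → $197,525; Dube 83,164.10 → $83,175; Kowalski 114,350.64 → $114,350; Bergstrom 10,395.51 → $10,400.
Rounding difference −$25 applied to Sato → $197,500.

Sato: $197,500 | Dube: $83,175 | Marchetti: $60,500 | Kowalski: $114,350 | Bergstrom: $10,400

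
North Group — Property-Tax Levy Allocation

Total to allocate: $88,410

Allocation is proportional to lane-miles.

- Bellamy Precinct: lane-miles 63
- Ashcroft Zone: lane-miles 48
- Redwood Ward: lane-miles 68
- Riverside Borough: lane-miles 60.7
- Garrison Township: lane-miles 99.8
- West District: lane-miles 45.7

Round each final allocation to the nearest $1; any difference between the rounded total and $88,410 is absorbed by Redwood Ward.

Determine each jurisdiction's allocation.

Sum of lane-miles: 385.2.
Unrounded shares: Bellamy Precinct 63/385.2 × $88,410 = 14,459.58; Ashcroft Zone 48/385.2 × $88,410 = 11,016.82; Redwood Ward 68/385.2 × $88,410 = 15,607.17; Riverside Borough 60.7/385.2 × $88,410 = 13,931.69; Garrison Township 99.8/385.2 × $88,410 = 22,905.81; West District 45.7/385.2 × $88,410 = 10,488.93.
After rounding ($1): Bellamy Precinct $14,460; Ashcroft Zone $11,017; Redwood Ward $15,607; Riverside Borough $13,932; Garrison Township $22,906; West District $10,489. Sum = $88,411.
Difference $88,410 − $88,411 = −$1 applied to Redwood Ward: Redwood Ward becomes $15,606.

Bellamy Precinct: $14,460; Ashcroft Zone: $11,017; Redwood Ward: $15,606; Riverside Borough: $13,932; Garrison Township: $22,906; West District: $10,489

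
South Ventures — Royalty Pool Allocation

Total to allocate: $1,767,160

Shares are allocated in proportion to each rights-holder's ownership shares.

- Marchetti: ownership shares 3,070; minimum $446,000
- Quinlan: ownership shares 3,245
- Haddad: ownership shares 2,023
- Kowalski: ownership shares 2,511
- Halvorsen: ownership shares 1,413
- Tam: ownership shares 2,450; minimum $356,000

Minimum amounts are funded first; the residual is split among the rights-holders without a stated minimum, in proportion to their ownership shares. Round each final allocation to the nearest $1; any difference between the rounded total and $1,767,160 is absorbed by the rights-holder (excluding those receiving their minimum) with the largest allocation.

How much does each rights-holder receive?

Minimums first: Marchetti $446,000; Tam $356,000. Balance $965,160.
Balance split over remaining ownership shares 9,192: Quinlan 340,725.00 → $340,725; Haddad 212,415.00 → $212,415; Kowalski 263,655.00 → $263,655; Halvorsen 148,365.00 → $148,365.

Marchetti: $446,000 | Quinlan: $340,725 | Haddad: $212,415 | Kowalski: $263,655 | Halvorsen: $148,365 | Tam: $356,000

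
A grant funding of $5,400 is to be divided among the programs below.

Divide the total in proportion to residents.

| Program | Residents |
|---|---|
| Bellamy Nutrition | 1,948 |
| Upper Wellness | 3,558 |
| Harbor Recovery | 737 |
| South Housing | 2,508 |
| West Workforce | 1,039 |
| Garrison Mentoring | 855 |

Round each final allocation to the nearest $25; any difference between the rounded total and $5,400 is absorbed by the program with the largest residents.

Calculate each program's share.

Bellamy Nutrition: $1,000 | Upper Wellness: $1,800 | Harbor Recovery: $375 | South Housing: $1,275 | West Workforce: $525 | Garrison Mentoring: $425

Combined residents = 1,948 + 3,558 + 737 + 2,508 + 1,039 + 855 = 10,645.
Raw shares: Bellamy Nutrition 988.18; Upper Wellness 1,804.90; Harbor Recovery 373.87; South Housing 1,272.26; West Workforce 527.06; Garrison Mentoring 433.72.
After rounding ($25): Bellamy Nutrition $1,000; Upper Wellness $1,800; Harbor Recovery $375; South Housing $1,275; West Workforce $525; Garrison Mentoring $425. Sum = $5,400.
No rounding difference to absorb.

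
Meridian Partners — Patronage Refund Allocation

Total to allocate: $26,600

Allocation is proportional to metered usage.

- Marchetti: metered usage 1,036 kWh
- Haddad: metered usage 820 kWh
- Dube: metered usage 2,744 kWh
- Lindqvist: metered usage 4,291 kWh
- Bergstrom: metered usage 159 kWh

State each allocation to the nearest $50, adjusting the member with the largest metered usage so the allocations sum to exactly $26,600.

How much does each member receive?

Marchetti: $3,050 · Haddad: $2,400 · Dube: $8,050 · Lindqvist: $12,650 · Bergstrom: $450

Total metered usage = 9,050.
Raw shares: Marchetti 1,036/9,050 × $26,600 = 3,045.04; Haddad 820/9,050 × $26,600 = 2,410.17; Dube 2,744/9,050 × $26,600 = 8,065.24; Lindqvist 4,291/9,050 × $26,600 = 12,612.22; Bergstrom 159/9,050 × $26,600 = 467.34.
After rounding ($50): Marchetti $3,050; Haddad $2,400; Dube $8,050; Lindqvist $12,600; Bergstrom $450. Sum = $26,550.
Difference $26,600 − $26,550 = +$50 applied to largest metered usage (Lindqvist): Lindqvist becomes $12,650.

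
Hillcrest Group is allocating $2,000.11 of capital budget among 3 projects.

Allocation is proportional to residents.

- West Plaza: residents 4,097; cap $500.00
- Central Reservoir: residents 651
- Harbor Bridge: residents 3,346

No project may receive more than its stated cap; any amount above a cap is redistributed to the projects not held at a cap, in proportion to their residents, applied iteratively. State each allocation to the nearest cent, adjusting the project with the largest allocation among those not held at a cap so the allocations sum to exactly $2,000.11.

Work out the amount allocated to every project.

West Plaza: $500.00 · Central Reservoir: $244.33 · Harbor Bridge: $1,255.78

Combined residents = 8,094.
Proportional shares (ignoring caps): West Plaza 1,012.4105; Central Reservoir 160.8687; Harbor Bridge 826.8307.
Cap binds for West Plaza ($500.00); remaining pool $1,500.11 reallocated over remaining residents 3,997.
Redistributed shares: Central Reservoir 244.3261 → $244.33; Harbor Bridge 1,255.7839 → $1,255.78.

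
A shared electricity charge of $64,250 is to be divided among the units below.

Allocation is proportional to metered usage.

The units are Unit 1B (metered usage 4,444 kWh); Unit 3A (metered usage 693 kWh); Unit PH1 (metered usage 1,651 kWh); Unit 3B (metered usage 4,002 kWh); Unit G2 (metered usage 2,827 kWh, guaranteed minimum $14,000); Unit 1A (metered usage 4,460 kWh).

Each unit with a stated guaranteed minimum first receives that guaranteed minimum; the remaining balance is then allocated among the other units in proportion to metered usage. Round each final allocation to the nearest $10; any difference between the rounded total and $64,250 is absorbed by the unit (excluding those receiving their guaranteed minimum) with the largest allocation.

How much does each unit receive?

Fund the minimums — Unit G2 $14,000. Remaining pool $50,250.
Remaining pool split over remaining metered usage 15,250: Unit 1B 14,643.34 → $14,640; Unit 3A 2,283.49 → $2,280; Unit PH1 5,440.18 → $5,440; Unit 3B 13,186.92 → $13,190; Unit 1A 14,696.07 → $14,700.

Unit 1B: $14,640; Unit 3A: $2,280; Unit PH1: $5,440; Unit 3B: $13,190; Unit G2: $14,000; Unit 1A: $14,700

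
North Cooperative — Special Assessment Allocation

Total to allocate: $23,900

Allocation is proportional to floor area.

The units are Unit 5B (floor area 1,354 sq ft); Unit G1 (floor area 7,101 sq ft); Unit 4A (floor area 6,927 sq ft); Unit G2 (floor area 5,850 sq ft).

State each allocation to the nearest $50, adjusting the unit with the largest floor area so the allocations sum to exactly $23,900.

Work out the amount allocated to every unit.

Unit 5B: $1,500 · Unit G1: $8,000 · Unit 4A: $7,800 · Unit G2: $6,600

Combined floor area = 1,354 + 7,101 + 6,927 + 5,850 = 21,232.
Unrounded shares: Unit 5B 1,524.14; Unit G1 7,993.31; Unit 4A 7,797.44; Unit G2 6,585.11.
At nearest $50: Unit 5B $1,500; Unit G1 $8,000; Unit 4A $7,800; Unit G2 $6,600. Sum = $23,900.
Rounded total matches; no reconciliation needed.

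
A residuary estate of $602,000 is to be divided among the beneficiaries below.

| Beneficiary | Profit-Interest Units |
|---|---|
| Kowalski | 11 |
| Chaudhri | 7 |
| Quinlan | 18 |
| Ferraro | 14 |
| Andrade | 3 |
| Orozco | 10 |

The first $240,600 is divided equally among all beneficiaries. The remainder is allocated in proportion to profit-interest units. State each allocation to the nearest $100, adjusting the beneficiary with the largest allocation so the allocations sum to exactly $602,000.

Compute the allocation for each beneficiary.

First tranche $240,600 split equally: $40,100 each.
Remainder $361,400 by profit-interest units (total 63): Kowalski 63,101.59 → $63,100; Chaudhri 40,155.56 → $40,200; Quinlan 103,257.14 → $103,300; Ferraro 80,311.11 → $80,300; Andrade 17,209.52 → $17,200; Orozco 57,365.08 → $57,400.
Rounding difference −$100 on remainder applied to Quinlan.
Totals: Kowalski $40,100 + $63,100 = $103,200; Chaudhri $40,100 + $40,200 = $80,300; Quinlan $40,100 + $103,200 = $143,300; Ferraro $40,100 + $80,300 = $120,400; Andrade $40,100 + $17,200 = $57,300; Orozco $40,100 + $57,400 = $97,500.

Kowalski: $103,200 | Chaudhri: $80,300 | Quinlan: $143,300 | Ferraro: $120,400 | Andrade: $57,300 | Orozco: $97,500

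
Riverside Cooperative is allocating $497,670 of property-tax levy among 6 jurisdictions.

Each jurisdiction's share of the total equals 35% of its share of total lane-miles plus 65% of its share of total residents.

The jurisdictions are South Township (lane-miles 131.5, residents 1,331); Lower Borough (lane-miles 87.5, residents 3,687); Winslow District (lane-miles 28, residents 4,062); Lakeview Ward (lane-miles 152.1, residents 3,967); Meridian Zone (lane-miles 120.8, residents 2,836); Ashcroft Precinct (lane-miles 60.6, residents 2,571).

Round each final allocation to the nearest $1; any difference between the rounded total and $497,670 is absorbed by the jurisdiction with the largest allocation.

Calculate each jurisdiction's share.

South Township: $62,789 | Lower Borough: $90,886 | Winslow District: $79,606 | Lakeview Ward: $115,178 | Meridian Zone: $85,960 | Ashcroft Precinct: $63,251

Lane-miles total 580.5; residents total 18,454.
Composite weights (35% lane-miles + 65% residents): South Township 0.1262; Lower Borough 0.1826; Winslow District 0.1600; Lakeview Ward 0.2314; Meridian Zone 0.1727; Ashcroft Precinct 0.1271.
Raw shares: South Township 62,789.30; Lower Borough 90,885.69; Winslow District 79,605.64; Lakeview Ward 115,177.73; Meridian Zone 85,960.24; Ashcroft Precinct 63,251.40.
At nearest $1: South Township $62,789; Lower Borough $90,886; Winslow District $79,606; Lakeview Ward $115,178; Meridian Zone $85,960; Ashcroft Precinct $63,251. Sum = $497,670.
No rounding difference to absorb.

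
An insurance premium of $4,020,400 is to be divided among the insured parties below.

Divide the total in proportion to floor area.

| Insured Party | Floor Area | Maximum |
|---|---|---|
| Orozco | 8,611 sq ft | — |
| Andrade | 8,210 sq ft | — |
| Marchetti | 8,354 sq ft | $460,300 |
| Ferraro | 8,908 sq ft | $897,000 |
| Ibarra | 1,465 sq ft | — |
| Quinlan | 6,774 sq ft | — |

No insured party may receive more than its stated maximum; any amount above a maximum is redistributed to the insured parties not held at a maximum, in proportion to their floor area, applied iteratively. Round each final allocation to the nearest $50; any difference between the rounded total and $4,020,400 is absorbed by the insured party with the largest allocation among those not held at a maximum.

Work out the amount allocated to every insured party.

Sum of floor area: 42,322.
Proportional shares (ignoring caps): Orozco 818,006.34; Andrade 779,913.14; Marchetti 793,592.50; Ferraro 846,220.01; Ibarra 139,168.42; Quinlan 643,499.59.
Capped: Marchetti ($460,300); remaining pool $3,560,100 reallocated over remaining floor area 33,968.
Capped: Ferraro ($897,000); remaining pool $2,663,100 reallocated over remaining floor area 25,060.
Redistributed shares: Orozco 915,081.97 → $915,100; Andrade 872,468.12 → $872,450; Ibarra 155,684.02 → $155,700; Quinlan 719,865.90 → $719,850.

Orozco: $915,100 | Andrade: $872,450 | Marchetti: $460,300 | Ferraro: $897,000 | Ibarra: $155,700 | Quinlan: $719,850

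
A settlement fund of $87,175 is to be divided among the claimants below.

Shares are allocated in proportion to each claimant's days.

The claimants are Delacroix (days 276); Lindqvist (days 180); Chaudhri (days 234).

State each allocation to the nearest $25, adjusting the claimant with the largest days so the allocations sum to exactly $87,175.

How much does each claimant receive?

Combined days = 690.
Proportional shares: Delacroix 276/690 × $87,175 = 34,870.00; Lindqvist 180/690 × $87,175 = 22,741.30; Chaudhri 234/690 × $87,175 = 29,563.70.
After rounding ($25): Delacroix $34,875; Lindqvist $22,750; Chaudhri $29,575. Sum = $87,200.
Difference $87,175 − $87,200 = −$25 applied to largest days (Delacroix): Delacroix becomes $34,850.

Delacroix: $34,850; Lindqvist: $22,750; Chaudhri: $29,575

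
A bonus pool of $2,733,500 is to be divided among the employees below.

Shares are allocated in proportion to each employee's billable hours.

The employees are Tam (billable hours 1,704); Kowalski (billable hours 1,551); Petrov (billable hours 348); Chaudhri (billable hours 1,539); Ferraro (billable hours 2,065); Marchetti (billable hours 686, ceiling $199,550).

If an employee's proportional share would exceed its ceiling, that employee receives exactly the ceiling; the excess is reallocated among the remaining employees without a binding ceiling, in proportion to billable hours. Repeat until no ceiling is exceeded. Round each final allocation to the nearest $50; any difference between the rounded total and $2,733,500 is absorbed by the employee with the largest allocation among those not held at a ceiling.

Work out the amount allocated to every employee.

Total billable hours = 7,893.
Unconstrained shares: Tam 590,128.47; Kowalski 537,141.58; Petrov 120,519.19; Chaudhri 532,985.75; Ferraro 715,149.82; Marchetti 237,575.19.
Cap binds for Marchetti ($199,550); remaining pool $2,533,950 reallocated over remaining billable hours 7,207.
Redistributed shares: Tam 599,119.02 → $599,100; Kowalski 545,324.89 → $545,300; Petrov 122,355.29 → $122,350; Chaudhri 541,105.74 → $541,100; Ferraro 726,045.06 → $726,050.
Rounding difference +$50 applied to Ferraro → $726,100.

Tam: $599,100; Kowalski: $545,300; Petrov: $122,350; Chaudhri: $541,100; Ferraro: $726,100; Marchetti: $199,550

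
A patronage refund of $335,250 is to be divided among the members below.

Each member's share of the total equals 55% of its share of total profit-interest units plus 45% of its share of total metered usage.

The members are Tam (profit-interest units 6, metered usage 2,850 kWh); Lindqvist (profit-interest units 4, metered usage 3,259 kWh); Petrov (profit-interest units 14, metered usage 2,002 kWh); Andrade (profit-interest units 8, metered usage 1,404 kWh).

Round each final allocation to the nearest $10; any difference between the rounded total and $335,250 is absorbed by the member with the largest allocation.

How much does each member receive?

Tam: $79,760 · Lindqvist: $74,720 · Petrov: $112,410 · Andrade: $68,360

Totals — profit-interest units 32, metered usage 9,515.
Composite weights (55% profit-interest units + 45% metered usage): Tam 0.2379; Lindqvist 0.2229; Petrov 0.3353; Andrade 0.2039.
Raw shares: Tam 79,760.06; Lindqvist 74,720.63; Petrov 112,411.70; Andrade 68,357.62.
After rounding ($10): Tam $79,760; Lindqvist $74,720; Petrov $112,410; Andrade $68,360. Sum = $335,250.
No rounding difference to absorb.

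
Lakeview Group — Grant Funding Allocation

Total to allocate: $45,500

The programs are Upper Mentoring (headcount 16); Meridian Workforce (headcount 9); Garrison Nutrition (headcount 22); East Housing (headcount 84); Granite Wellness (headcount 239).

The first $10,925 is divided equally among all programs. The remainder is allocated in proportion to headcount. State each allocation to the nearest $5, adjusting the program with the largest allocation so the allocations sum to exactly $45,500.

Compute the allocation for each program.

Upper Mentoring: $3,680; Meridian Workforce: $3,025; Garrison Nutrition: $4,240; East Housing: $10,035; Granite Wellness: $24,520

First tranche $10,925 split equally: $2,185 each.
Remainder $34,575 by headcount (total 370): Upper Mentoring 1,495.14 → $1,495; Meridian Workforce 841.01 → $840; Garrison Nutrition 2,055.81 → $2,055; East Housing 7,849.46 → $7,850; Granite Wellness 22,333.58 → $22,335.
Totals: Upper Mentoring $2,185 + $1,495 = $3,680; Meridian Workforce $2,185 + $840 = $3,025; Garrison Nutrition $2,185 + $2,055 = $4,240; East Housing $2,185 + $7,850 = $10,035; Granite Wellness $2,185 + $22,335 = $24,520.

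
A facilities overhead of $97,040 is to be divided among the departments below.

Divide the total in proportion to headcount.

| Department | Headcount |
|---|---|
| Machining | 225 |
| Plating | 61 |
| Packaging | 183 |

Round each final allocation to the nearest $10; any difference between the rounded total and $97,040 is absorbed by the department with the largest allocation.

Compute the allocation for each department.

Machining: $46,560; Plating: $12,620; Packaging: $37,860

Combined headcount = 469.
Pro-rata amounts: Machining 225/469 × $97,040 = 46,554.37; Plating 61/469 × $97,040 = 12,621.41; Packaging 183/469 × $97,040 = 37,864.22.
At nearest $10: Machining $46,550; Plating $12,620; Packaging $37,860. Sum = $97,030.
Difference $97,040 − $97,030 = +$10 applied to largest allocation (Machining): Machining becomes $46,560.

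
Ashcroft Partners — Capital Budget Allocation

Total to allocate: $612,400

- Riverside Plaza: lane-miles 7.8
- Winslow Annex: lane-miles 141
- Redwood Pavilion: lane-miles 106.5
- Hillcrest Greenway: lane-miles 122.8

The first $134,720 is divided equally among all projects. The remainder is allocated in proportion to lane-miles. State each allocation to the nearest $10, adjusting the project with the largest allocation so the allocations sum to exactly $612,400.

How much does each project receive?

First tranche $134,720 split equally: $33,680 each.
Remainder $477,680 by lane-miles (total 378.1): Riverside Plaza 9,854.28 → $9,850; Winslow Annex 178,135.10 → $178,140; Redwood Pavilion 134,548.85 → $134,550; Hillcrest Greenway 155,141.77 → $155,140.
Totals: Riverside Plaza $33,680 + $9,850 = $43,530; Winslow Annex $33,680 + $178,140 = $211,820; Redwood Pavilion $33,680 + $134,550 = $168,230; Hillcrest Greenway $33,680 + $155,140 = $188,820.

Riverside Plaza: $43,530 · Winslow Annex: $211,820 · Redwood Pavilion: $168,230 · Hillcrest Greenway: $188,820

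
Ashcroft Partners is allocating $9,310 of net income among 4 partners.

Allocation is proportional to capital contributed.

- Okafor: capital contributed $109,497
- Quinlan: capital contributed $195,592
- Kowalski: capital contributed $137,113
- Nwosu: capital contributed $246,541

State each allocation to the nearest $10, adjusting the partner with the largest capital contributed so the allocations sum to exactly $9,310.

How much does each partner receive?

Capital contributed total: 688,743.
Proportional shares: Okafor 109,497/688,743 × $9,310 = 1,480.11; Quinlan 195,592/688,743 × $9,310 = 2,643.89; Kowalski 137,113/688,743 × $9,310 = 1,853.41; Nwosu 246,541/688,743 × $9,310 = 3,332.59.
At nearest $10: Okafor $1,480; Quinlan $2,640; Kowalski $1,850; Nwosu $3,330. Sum = $9,300.
Difference $9,310 − $9,300 = +$10 applied to largest capital contributed (Nwosu): Nwosu becomes $3,340.

Okafor: $1,480; Quinlan: $2,640; Kowalski: $1,850; Nwosu: $3,340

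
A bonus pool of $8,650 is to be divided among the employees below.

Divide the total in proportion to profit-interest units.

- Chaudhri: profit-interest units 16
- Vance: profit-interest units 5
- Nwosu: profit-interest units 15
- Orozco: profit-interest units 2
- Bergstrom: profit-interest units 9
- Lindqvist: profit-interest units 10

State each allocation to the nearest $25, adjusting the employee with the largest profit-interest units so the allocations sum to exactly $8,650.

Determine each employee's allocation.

Sum of profit-interest units: 16 + 5 + 15 + 2 + 9 + 10 = 57.
Proportional shares: Chaudhri 2,428.07; Vance 758.77; Nwosu 2,276.32; Orozco 303.51; Bergstrom 1,365.79; Lindqvist 1,517.54.
After rounding ($25): Chaudhri $2,425; Vance $750; Nwosu $2,275; Orozco $300; Bergstrom $1,375; Lindqvist $1,525. Sum = $8,650.
Rounded total matches; no reconciliation needed.

Chaudhri: $2,425 | Vance: $750 | Nwosu: $2,275 | Orozco: $300 | Bergstrom: $1,375 | Lindqvist: $1,525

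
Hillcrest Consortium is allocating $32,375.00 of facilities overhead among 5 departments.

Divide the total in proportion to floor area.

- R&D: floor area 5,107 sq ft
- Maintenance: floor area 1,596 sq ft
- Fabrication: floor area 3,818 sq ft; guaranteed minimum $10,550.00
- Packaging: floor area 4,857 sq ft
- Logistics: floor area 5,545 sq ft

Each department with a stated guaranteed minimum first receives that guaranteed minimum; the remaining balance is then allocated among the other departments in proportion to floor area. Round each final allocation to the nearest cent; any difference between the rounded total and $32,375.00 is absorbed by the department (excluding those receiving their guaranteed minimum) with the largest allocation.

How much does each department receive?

R&D: $6,516.24 | Maintenance: $2,036.40 | Fabrication: $10,550.00 | Packaging: $6,197.25 | Logistics: $7,075.11

Fund the minimums — Fabrication $10,550.00. Residual $21,825.00.
Residual split over remaining floor area 17,105: R&D 6,516.2394 → $6,516.24; Maintenance 2,036.4046 → $2,036.40; Packaging 6,197.2537 → $6,197.25; Logistics 7,075.1023 → $7,075.10.
Rounding difference +$0.01 applied to Logistics → $7,075.11.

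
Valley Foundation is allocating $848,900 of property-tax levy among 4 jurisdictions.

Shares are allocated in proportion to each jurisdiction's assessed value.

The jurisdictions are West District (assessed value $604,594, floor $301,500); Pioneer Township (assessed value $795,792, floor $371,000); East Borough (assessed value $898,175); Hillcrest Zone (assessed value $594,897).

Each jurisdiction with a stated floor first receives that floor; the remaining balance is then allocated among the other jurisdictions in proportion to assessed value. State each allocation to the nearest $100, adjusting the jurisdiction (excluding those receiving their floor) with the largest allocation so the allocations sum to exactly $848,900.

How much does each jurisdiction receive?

Fund the minimums — West District $301,500; Pioneer Township $371,000. Remaining pool $176,400.
Remaining pool split over remaining assessed value 1,493,072: East Borough 106,115.49 → $106,100; Hillcrest Zone 70,284.51 → $70,300.

West District: $301,500; Pioneer Township: $371,000; East Borough: $106,100; Hillcrest Zone: $70,300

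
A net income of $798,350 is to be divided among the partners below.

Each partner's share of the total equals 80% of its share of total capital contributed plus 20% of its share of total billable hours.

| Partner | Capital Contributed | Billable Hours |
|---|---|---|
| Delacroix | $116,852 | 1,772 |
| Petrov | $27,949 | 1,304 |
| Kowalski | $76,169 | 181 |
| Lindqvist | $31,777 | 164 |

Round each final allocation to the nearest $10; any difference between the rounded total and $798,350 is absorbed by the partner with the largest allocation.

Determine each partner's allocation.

Capital contributed total 252,747; billable hours total 3,421.
Composite weights (80% capital contributed + 20% billable hours): Delacroix 0.4735; Petrov 0.1647; Kowalski 0.2517; Lindqvist 0.1102.
Pro-rata amounts: Delacroix 377,985.03; Petrov 131,488.06; Kowalski 200,923.45; Lindqvist 87,953.46.
At nearest $10: Delacroix $377,990; Petrov $131,490; Kowalski $200,920; Lindqvist $87,950. Sum = $798,350.
Rounded total matches; no reconciliation needed.

Delacroix: $377,990 | Petrov: $131,490 | Kowalski: $200,920 | Lindqvist: $87,950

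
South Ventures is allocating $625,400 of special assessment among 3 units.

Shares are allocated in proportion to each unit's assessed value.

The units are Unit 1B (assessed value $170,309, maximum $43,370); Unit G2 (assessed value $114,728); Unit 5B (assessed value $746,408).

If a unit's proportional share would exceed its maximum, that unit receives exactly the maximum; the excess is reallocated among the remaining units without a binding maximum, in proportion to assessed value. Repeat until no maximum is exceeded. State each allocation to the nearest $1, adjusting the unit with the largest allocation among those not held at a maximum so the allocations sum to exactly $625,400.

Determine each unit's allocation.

Unit 1B: $43,370; Unit G2: $77,543; Unit 5B: $504,487

Sum of assessed value: 1,031,445.
Proportional shares (ignoring caps): Unit 1B 103,264.11; Unit G2 69,563.47; Unit 5B 452,572.42.
Cap binds for Unit 1B ($43,370); residual $582,030 reallocated over remaining assessed value 861,136.
Remaining shares: Unit G2 77,543.08 → $77,543; Unit 5B 504,486.92 → $504,487.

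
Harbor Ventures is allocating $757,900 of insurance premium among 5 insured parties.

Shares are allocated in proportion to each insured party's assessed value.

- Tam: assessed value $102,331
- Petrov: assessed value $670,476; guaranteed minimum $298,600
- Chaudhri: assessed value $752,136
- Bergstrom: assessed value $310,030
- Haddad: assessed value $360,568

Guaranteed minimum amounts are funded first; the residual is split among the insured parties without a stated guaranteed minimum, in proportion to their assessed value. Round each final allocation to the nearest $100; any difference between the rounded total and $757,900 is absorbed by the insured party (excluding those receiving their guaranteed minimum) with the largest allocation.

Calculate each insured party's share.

Tam: $30,800; Petrov: $298,600; Chaudhri: $226,500; Bergstrom: $93,400; Haddad: $108,600

Minimums first: Petrov $298,600. Balance $459,300.
Balance split over remaining assessed value 1,525,065: Tam 30,818.77 → $30,800; Chaudhri 226,518.91 → $226,500; Bergstrom 93,370.96 → $93,400; Haddad 108,591.36 → $108,600.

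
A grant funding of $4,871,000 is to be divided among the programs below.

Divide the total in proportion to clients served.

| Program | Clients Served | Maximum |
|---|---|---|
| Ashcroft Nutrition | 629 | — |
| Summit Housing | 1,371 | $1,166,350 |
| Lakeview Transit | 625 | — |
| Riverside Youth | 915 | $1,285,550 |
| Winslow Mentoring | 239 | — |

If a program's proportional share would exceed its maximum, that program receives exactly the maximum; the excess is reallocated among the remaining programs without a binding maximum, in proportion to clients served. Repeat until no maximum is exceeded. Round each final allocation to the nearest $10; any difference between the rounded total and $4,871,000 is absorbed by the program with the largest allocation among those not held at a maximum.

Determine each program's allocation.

Combined clients served = 3,779.
Proportional shares (ignoring caps): Ashcroft Nutrition 810,759.20; Summit Housing 1,767,171.47; Lakeview Transit 805,603.33; Riverside Youth 1,179,403.28; Winslow Mentoring 308,062.72.
Cap binds for Summit Housing ($1,166,350); residual $3,704,650 reallocated over remaining clients served 2,408.
Cap binds for Riverside Youth ($1,285,550); residual $2,419,100 reallocated over remaining clients served 1,493.
Redistributed shares: Ashcroft Nutrition 1,019,165.37 → $1,019,170; Lakeview Transit 1,012,684.19 → $1,012,680; Winslow Mentoring 387,250.44 → $387,250.

Ashcroft Nutrition: $1,019,170; Summit Housing: $1,166,350; Lakeview Transit: $1,012,680; Riverside Youth: $1,285,550; Winslow Mentoring: $387,250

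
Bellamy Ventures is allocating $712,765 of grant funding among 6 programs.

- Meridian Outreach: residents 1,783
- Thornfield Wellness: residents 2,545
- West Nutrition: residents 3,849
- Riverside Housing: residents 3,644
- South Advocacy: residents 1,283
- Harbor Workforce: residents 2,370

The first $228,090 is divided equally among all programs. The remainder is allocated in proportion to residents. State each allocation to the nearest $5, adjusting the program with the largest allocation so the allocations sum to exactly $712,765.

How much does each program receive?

Meridian Outreach: $93,860 | Thornfield Wellness: $117,730 | West Nutrition: $158,575 | Riverside Housing: $152,150 | South Advocacy: $78,200 | Harbor Workforce: $112,250

Equal tier: $228,090 ÷ 6 = $38,015 apiece.
Remainder $484,675 by residents (total 15,474): Meridian Outreach 55,846.94 → $55,845; Thornfield Wellness 79,714.22 → $79,715; West Nutrition 120,557.97 → $120,560; Riverside Housing 114,136.98 → $114,135; South Advocacy 40,185.99 → $40,185; Harbor Workforce 74,232.89 → $74,235.
Totals: Meridian Outreach $38,015 + $55,845 = $93,860; Thornfield Wellness $38,015 + $79,715 = $117,730; West Nutrition $38,015 + $120,560 = $158,575; Riverside Housing $38,015 + $114,135 = $152,150; South Advocacy $38,015 + $40,185 = $78,200; Harbor Workforce $38,015 + $74,235 = $112,250.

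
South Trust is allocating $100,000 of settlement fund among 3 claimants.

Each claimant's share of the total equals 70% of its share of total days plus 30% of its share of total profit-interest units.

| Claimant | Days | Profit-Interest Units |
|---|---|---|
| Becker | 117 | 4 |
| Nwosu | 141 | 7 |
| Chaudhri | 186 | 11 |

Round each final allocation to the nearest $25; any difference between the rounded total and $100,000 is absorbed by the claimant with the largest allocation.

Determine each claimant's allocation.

Becker: $23,900 | Nwosu: $31,775 | Chaudhri: $44,325

Totals — days 444, profit-interest units 22.
Composite weights (70% days + 30% profit-interest units): Becker 0.2390; Nwosu 0.3178; Chaudhri 0.4432.
Unrounded shares: Becker 23,900.49; Nwosu 31,775.18; Chaudhri 44,324.32.
At nearest $25: Becker $23,900; Nwosu $31,775; Chaudhri $44,325. Sum = $100,000.
Rounded total matches; no reconciliation needed.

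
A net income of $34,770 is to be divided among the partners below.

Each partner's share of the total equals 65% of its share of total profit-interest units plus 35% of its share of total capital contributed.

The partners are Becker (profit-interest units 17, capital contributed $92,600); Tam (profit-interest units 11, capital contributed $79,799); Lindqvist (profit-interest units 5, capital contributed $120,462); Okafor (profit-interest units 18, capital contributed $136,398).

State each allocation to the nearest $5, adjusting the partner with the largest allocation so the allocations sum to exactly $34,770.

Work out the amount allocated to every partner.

Becker: $10,160; Tam: $7,135; Lindqvist: $5,630; Okafor: $11,845

Profit-interest units total 51; capital contributed total 429,259.
Combined weights (65% profit-interest units + 35% capital contributed): Becker 0.2922; Tam 0.2053; Lindqvist 0.1619; Okafor 0.3406.
Raw shares: Becker 10,158.71; Tam 7,136.92; Lindqvist 5,630.84; Okafor 11,843.53.
Rounded to nearest $5: Becker $10,160; Tam $7,135; Lindqvist $5,630; Okafor $11,845. Sum = $34,770.
No rounding difference to absorb.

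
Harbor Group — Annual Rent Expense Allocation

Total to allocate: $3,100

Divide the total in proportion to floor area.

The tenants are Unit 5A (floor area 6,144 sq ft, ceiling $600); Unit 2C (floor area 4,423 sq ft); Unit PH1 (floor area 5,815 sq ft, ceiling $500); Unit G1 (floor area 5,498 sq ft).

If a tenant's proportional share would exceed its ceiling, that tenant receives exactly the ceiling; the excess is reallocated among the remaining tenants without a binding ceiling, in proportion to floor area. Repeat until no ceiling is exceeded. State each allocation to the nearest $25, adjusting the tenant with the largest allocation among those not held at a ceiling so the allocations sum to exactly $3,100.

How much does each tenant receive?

Floor area total: 21,880.
Pro-rata shares before constraints: Unit 5A 870.49; Unit 2C 626.66; Unit PH1 823.88; Unit G1 778.97.
Capped: Unit 5A ($600), Unit PH1 ($500); residual $2,000 reallocated over remaining floor area 9,921.
Remaining shares: Unit 2C 891.64 → $900; Unit G1 1,108.36 → $1,100.

Unit 5A: $600 · Unit 2C: $900 · Unit PH1: $500 · Unit G1: $1,100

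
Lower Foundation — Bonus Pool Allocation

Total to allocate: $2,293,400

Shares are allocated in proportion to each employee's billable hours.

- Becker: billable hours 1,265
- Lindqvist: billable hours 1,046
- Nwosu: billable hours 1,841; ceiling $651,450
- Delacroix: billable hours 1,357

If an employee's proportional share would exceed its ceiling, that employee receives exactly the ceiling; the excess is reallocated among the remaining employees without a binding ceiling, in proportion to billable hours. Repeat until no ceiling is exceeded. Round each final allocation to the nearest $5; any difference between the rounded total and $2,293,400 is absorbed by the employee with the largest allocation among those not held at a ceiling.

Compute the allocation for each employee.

Becker: $566,265 · Lindqvist: $468,235 · Nwosu: $651,450 · Delacroix: $607,450

Billable hours total: 5,509.
Unconstrained shares: Becker 526,620.26; Lindqvist 435,450.43; Nwosu 766,409.40; Delacroix 564,919.91.
Capped: Nwosu ($651,450); remaining pool $1,641,950 reallocated over remaining billable hours 3,668.
Remaining shares: Becker 566,266.83 → $566,265; Lindqvist 468,233.29 → $468,235; Delacroix 607,449.88 → $607,450.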